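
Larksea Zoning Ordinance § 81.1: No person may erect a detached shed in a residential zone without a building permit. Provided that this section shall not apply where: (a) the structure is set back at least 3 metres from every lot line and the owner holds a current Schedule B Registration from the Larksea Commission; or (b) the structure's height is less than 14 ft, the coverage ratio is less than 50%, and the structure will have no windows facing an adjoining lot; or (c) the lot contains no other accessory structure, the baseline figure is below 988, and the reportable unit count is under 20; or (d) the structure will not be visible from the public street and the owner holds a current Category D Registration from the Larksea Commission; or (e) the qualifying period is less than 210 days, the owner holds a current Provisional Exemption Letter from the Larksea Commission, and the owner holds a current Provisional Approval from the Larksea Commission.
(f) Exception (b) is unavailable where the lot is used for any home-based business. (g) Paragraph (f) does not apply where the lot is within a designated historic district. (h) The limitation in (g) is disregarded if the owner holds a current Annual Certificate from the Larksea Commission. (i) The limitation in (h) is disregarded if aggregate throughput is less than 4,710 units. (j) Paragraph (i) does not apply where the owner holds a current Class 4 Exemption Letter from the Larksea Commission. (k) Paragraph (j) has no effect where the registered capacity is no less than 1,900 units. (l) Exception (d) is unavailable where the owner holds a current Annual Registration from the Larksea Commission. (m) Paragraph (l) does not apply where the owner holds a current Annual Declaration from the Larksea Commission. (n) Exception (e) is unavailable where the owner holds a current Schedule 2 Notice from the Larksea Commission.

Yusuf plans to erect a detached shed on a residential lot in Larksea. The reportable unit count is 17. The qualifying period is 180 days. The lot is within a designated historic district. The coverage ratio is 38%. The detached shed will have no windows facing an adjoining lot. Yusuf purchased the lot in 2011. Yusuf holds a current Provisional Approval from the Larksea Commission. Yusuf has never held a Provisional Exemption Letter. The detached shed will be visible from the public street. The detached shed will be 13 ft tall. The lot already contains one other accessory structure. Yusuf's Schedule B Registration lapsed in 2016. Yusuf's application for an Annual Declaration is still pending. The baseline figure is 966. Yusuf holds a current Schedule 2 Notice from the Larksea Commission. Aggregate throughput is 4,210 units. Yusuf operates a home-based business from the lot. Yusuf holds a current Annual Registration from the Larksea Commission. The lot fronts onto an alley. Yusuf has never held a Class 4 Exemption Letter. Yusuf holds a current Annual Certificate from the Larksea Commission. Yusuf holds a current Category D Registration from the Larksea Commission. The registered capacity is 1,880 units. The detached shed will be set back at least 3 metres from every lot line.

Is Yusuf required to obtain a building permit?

Exception (a) requires that the owner holds a current Schedule B Registration from the Larksea Commission; but no current Schedule B Registration is held, so (a) is unavailable.
Exception (b)'s conditions are all satisfied: the structure's height is 13 ft, less than the 14 ft limit; the coverage ratio is 38%, less than the 50% limit; no windows face an adjoining lot. Considering the limiting provisions: (f) operates (a home-based business operates on the lot), but is set aside by (g): (g) applies — the lot is in a historic district. (h) is engaged (a current Annual Certificate is held), but yields to (i): (i) is engaged — aggregate throughput is 4,210 units, less than the 4,710 units limit. (j) is not engaged (there is no Class 4 Exemption Letter in force), so (i) stands. Exception (b) stands.
Exception (c) does not apply: the lot already has another accessory structure.
Exception (d) fails — the structure will be visible from the street.
Exception (e) requires that the owner holds a current Provisional Exemption Letter from the Larksea Commission; but the Provisional Exemption Letter is not current, so (e) is unavailable.

No — exception (b) applies; Yusuf does not need a building permit.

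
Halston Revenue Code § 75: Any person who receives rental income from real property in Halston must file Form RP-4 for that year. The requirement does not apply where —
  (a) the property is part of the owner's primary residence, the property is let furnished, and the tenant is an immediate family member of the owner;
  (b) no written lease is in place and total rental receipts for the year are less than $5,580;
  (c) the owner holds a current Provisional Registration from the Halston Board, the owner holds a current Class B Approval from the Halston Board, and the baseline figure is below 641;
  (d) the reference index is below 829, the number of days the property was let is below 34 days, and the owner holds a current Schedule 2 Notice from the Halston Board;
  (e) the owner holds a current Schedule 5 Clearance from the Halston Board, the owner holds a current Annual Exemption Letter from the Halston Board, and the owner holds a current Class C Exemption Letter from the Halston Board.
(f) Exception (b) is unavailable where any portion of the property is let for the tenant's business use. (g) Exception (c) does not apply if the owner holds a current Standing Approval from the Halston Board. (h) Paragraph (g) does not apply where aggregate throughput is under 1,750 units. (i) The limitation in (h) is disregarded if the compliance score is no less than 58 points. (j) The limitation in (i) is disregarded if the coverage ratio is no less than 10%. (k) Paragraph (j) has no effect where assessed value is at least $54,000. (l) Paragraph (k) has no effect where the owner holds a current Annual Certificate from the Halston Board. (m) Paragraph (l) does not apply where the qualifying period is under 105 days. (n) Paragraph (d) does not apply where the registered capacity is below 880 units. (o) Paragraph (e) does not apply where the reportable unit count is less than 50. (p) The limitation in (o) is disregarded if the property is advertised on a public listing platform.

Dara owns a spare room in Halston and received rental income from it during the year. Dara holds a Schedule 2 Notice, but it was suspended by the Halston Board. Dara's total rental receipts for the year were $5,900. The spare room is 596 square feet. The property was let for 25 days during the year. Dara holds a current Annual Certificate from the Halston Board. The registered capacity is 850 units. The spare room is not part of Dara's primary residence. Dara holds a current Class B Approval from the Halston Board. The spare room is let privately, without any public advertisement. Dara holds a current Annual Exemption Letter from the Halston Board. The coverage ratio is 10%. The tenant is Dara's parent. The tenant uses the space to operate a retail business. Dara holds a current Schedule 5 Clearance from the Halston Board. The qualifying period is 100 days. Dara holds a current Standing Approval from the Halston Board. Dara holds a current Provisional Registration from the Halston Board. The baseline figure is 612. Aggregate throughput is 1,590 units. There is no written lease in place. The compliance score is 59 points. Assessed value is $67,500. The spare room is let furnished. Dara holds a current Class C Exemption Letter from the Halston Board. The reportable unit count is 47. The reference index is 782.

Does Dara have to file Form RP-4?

Exception (a) does not apply: the spare room is not part of the primary residence.
Exception (b) does not apply: total rental receipts for the year are $5,900, not less than $5,580.
Exception (c): a current Provisional Registration is held; a current Class B Approval is held; the baseline figure is 612, below the 641 limit — every condition holds. Turning to paragraphs (g)–(m): (g) is engaged — a current Standing Approval is held. (h) is engaged (aggregate throughput is 1,590 units, under the 1,750 units limit), but is itself disapplied by (i): (i) applies — the compliance score is 59 points, meeting the 58 points threshold. (j) operates (the coverage ratio is 10%, meeting the 10% threshold), but is overridden by (k): (k) is triggered — assessed value is $67,500, meeting the $54,000 threshold. (l) is triggered (a current Annual Certificate is held), but is overridden by (m): (m) operates against (l): the qualifying period is 100 days, under the 105 days limit. (c) is therefore removed.
Exception (d) fails — there is no Schedule 2 Notice in force.
Exception (e) is satisfied on its face — a current Schedule 5 Clearance is held; a current Annual Exemption Letter is held; a current Class C Exemption Letter is held. However, paragraphs (o)–(p) must be considered: (o) operates — the reportable unit count is 47, less than the 50 limit. (p), which would lift (o), is not triggered — the property is let privately without advertisement. (e) is therefore removed.
None of the exceptions is available; § 75 applies in full.

Yes — Dara must file Form RP-4.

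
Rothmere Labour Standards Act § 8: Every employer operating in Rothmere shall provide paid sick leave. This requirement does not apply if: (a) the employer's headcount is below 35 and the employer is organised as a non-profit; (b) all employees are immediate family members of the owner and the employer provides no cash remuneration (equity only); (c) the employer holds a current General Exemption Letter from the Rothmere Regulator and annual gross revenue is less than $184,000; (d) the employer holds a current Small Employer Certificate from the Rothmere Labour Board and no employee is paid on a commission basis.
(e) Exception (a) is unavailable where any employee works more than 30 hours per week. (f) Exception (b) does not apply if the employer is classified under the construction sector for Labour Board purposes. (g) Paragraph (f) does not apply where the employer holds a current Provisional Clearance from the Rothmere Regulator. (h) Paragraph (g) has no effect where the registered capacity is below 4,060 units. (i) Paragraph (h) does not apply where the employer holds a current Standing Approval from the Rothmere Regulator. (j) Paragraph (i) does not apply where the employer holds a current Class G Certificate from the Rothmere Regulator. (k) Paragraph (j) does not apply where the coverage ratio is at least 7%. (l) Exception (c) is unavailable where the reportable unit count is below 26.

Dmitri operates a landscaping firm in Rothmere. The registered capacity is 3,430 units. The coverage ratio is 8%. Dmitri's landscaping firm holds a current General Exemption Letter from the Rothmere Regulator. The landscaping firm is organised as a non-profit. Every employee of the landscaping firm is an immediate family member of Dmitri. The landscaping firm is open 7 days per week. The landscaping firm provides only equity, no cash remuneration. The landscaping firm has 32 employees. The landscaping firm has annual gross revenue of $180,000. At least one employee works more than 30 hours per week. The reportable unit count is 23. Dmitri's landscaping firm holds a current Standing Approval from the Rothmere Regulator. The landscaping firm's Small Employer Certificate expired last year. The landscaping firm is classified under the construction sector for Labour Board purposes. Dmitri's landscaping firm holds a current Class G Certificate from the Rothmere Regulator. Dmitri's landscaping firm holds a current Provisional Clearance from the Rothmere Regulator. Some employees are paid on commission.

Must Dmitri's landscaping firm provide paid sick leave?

All of (a)'s requirements are met (the employer's headcount is 32, below the 35 limit; the employer is a non-profit). However, paragraph (e) must be considered: (e) is engaged — at least one employee exceeds 30 hours/week. (a) is therefore removed.
Exception (b)'s conditions are all satisfied: every employee is an immediate family member; remuneration is equity-only. Under paragraphs (f)–(k): (f) operates (the landscaping firm is classified under the construction sector), but is set aside by (g): (g) operates against (f): a current Provisional Clearance is held. (h) is engaged (the registered capacity is 3,430 units, below the 4,060 units limit), but is overridden by (i): (i) operates against (h): a current Standing Approval is held. (j) operates (a current Class G Certificate is held), but is overridden by (k): (k) is triggered — the coverage ratio is 8%, meeting the 7% threshold. So (b) applies.
Exception (c)'s conditions are all satisfied: a current General Exemption Letter is held; annual gross revenue is $180,000, less than the $184,000 limit. But applying paragraph (l): (l) is engaged — the reportable unit count is 23, below the 26 limit. So (c) is unavailable.
Exception (d) does not apply: the Small Employer Certificate has expired.

No — exception (b) applies; Dmitri's landscaping firm is not required to provide paid sick leave.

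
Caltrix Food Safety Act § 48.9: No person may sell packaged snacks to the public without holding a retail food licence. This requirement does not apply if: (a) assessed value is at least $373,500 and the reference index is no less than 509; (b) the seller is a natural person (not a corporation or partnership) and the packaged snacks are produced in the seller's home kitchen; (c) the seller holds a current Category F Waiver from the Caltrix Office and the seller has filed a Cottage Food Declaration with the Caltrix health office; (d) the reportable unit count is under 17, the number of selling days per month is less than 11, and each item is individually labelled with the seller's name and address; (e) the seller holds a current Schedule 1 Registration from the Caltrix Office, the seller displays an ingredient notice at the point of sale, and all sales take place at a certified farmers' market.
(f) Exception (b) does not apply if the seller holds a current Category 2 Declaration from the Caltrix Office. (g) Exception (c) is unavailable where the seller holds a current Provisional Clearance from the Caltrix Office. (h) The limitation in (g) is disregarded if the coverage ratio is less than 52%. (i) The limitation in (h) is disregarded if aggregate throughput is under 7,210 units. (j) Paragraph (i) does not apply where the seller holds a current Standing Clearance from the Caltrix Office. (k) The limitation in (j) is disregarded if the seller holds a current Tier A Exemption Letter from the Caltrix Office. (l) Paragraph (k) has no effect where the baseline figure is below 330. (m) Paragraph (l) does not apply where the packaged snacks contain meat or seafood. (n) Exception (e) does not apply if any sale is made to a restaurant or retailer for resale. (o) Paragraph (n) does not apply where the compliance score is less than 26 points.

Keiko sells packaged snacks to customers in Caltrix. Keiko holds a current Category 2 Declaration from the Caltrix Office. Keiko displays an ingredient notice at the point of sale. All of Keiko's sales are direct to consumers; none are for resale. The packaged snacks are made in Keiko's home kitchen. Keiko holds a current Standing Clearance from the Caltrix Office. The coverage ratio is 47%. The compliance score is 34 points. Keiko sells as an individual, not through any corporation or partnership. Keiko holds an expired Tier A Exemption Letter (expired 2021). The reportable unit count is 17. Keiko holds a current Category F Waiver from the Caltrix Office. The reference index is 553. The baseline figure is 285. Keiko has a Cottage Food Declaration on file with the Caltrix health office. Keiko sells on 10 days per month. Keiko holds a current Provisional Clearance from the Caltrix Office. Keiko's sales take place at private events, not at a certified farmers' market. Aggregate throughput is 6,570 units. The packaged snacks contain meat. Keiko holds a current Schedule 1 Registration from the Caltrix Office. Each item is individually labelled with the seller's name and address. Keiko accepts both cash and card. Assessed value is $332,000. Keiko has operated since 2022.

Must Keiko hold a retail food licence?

Exception (a) does not apply: assessed value is $332,000, short of $373,500.
Exception (b)'s conditions are all satisfied: the seller is a natural person; the packaged snacks are home-kitchen produced. However, paragraph (f) must be considered: (f) operates against (b): a current Category 2 Declaration is held. (b) is therefore removed.
Exception (c): a current Category F Waiver is held; a Cottage Food Declaration is on file — every condition holds. Under paragraphs (g)–(m): (g) would limit (c) — a current Provisional Clearance is held — but (h) sets (g) aside: (h) operates — the coverage ratio is 47%, less than the 52% limit. (i) would limit (h) — aggregate throughput is 6,570 units, under the 7,210 units limit — but (j) sets (i) aside: (j) operates — a current Standing Clearance is held. (k) is not triggered (no current Tier A Exemption Letter is held), so (j) stands. So (c) applies.
Exception (d) requires that the reportable unit count is under 17; but the reportable unit count is 17, not under 17, so (d) is unavailable.
Exception (e) fails — sales are at private events, not a certified farmers' market.

No — exception (c) applies; Keiko is not required to hold a retail food licence.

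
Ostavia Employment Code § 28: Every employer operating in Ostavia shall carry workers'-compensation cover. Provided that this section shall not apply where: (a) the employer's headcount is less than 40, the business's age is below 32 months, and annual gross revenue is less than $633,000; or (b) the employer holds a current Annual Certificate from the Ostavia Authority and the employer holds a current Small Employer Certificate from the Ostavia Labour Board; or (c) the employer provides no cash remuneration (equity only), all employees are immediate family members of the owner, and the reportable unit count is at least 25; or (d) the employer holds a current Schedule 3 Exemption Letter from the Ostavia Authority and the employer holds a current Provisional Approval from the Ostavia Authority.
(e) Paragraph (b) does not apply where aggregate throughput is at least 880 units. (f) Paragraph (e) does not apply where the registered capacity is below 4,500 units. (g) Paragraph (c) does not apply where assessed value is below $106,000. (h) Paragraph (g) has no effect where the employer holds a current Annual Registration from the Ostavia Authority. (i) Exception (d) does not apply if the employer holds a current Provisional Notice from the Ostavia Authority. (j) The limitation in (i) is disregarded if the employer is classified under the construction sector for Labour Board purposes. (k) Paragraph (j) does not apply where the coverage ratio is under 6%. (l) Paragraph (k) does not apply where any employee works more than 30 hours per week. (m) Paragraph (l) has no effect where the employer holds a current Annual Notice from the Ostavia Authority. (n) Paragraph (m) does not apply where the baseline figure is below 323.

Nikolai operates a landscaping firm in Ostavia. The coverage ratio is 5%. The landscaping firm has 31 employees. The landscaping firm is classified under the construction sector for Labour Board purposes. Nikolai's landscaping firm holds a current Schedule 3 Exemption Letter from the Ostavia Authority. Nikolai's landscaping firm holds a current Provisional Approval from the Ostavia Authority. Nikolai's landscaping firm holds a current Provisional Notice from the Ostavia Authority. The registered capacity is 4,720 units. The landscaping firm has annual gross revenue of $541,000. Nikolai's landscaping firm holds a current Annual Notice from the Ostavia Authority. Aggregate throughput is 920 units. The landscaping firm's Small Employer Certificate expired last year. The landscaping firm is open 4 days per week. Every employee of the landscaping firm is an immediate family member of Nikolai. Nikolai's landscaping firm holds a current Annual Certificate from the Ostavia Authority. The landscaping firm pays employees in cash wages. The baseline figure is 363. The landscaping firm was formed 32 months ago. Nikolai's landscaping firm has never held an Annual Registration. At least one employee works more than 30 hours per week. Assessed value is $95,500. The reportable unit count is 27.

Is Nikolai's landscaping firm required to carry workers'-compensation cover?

Yes — Nikolai's landscaping firm must carry workers'-compensation cover.

Exception (a) does not apply: the business's age is 32 months, not below 32 months.
Exception (b) fails — the Small Employer Certificate has expired.
Exception (c) requires that the employer provides no cash remuneration (equity only); but employees are paid cash wages, so (c) is unavailable.
Exception (d) is satisfied on its face — a current Schedule 3 Exemption Letter is held; a current Provisional Approval is held. Turning to paragraphs (i)–(n): (i) operates against (d): a current Provisional Notice is held. (j) is triggered (the landscaping firm is classified under the construction sector), but is set aside by (k): (k) operates — the coverage ratio is 5%, under the 6% limit. (l) would limit (k) — at least one employee exceeds 30 hours/week — but (m) sets (l) aside: (m) operates against (l): a current Annual Notice is held. (n) is inapplicable (the baseline figure is 363, not below 323), so (m) stands. So (d) is unavailable.
No exception displaces § 28.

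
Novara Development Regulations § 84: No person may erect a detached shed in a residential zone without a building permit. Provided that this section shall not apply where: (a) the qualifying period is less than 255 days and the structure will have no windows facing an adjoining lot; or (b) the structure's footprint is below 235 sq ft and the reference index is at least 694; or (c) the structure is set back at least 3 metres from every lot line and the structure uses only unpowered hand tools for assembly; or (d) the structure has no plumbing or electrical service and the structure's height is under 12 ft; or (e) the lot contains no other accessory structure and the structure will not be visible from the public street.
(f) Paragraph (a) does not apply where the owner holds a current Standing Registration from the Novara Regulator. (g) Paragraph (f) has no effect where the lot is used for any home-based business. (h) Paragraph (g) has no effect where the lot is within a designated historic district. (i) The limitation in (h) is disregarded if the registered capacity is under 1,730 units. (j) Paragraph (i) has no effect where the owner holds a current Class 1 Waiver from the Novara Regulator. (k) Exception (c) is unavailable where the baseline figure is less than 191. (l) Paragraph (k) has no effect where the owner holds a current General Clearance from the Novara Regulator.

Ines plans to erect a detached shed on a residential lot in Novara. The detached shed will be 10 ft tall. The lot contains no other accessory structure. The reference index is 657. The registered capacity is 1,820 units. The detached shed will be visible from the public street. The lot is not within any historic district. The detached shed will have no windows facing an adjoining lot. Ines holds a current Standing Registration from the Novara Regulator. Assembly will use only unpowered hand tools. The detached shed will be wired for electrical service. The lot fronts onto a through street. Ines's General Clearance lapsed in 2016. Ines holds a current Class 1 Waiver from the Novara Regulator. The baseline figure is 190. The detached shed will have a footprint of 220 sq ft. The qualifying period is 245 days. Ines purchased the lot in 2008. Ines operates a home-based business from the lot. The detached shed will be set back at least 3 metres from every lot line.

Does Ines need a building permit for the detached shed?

No — exception (a) applies; Ines does not need a building permit.

Exception (a) is satisfied on its face — the qualifying period is 245 days, less than the 255 days limit; no windows face an adjoining lot. As to paragraphs (f)–(j): (f) is triggered (a current Standing Registration is held), but is itself disapplied by (g): (g) operates — a home-based business operates on the lot. (h) is not engaged (the lot is not in a historic district), so (g) stands. (a) remains available.
Exception (b) does not apply: the reference index is 657, short of 694.
Exception (c) is satisfied on its face — the setback is at least 3 m on every side; assembly uses only hand tools. Turning to paragraphs (k)–(l): (k) is triggered — the baseline figure is 190, less than the 191 limit. (l), which would lift (k), is not engaged — there is no General Clearance in force. So (c) is unavailable.
Exception (d) fails — electrical service is planned.
Exception (e) does not apply: the structure will be visible from the street.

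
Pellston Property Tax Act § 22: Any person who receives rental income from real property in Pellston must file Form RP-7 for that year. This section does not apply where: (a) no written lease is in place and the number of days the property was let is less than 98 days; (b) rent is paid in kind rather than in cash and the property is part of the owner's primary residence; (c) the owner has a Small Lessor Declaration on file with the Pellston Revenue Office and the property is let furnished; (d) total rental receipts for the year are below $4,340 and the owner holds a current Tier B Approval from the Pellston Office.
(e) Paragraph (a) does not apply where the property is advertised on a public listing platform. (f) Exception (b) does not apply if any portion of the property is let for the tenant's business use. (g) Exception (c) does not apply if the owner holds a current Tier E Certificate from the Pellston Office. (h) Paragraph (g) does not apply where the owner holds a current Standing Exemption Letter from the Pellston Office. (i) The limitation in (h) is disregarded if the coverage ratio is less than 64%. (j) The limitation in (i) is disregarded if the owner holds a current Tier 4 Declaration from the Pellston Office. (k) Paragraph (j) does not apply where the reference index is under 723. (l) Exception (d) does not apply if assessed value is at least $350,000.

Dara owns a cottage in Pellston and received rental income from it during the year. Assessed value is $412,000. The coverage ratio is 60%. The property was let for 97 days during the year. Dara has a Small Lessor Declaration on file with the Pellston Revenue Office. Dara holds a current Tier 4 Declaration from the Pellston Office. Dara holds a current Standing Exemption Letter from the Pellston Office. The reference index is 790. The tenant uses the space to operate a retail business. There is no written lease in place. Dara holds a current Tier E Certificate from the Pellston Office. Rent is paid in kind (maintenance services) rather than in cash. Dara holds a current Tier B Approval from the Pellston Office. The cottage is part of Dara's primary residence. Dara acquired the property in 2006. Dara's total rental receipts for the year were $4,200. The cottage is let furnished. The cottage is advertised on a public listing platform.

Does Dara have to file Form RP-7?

No — exception (c) applies; Dara is not required to file Form RP-7.

Exception (a) is satisfied on its face — there is no written lease; the number of days the property was let is 97 days, less than the 98 days limit. Turning to paragraph (e): (e) operates against (a): the property is publicly advertised. So (a) is unavailable.
All of (b)'s requirements are met (rent is paid in kind; the cottage is part of the primary residence). But: (f) applies — the space is let for business use. Exception (b) does not apply.
All of (c)'s requirements are met (a Small Lessor Declaration is on file; the property is let furnished). Under paragraphs (g)–(k): (g) is triggered (a current Tier E Certificate is held), but yields to (h): (h) is engaged — a current Standing Exemption Letter is held. (i) operates (the coverage ratio is 60%, less than the 64% limit), but is set aside by (j): (j) operates against (i): a current Tier 4 Declaration is held. (k) is not triggered (the reference index is 790, not under 723), so (j) stands. Exception (c) stands.
Exception (d) is satisfied on its face — total rental receipts for the year are $4,200, below the $4,340 limit; a current Tier B Approval is held. Turning to paragraph (l): (l) operates — assessed value is $412,000, meeting the $350,000 threshold. So (d) is unavailable.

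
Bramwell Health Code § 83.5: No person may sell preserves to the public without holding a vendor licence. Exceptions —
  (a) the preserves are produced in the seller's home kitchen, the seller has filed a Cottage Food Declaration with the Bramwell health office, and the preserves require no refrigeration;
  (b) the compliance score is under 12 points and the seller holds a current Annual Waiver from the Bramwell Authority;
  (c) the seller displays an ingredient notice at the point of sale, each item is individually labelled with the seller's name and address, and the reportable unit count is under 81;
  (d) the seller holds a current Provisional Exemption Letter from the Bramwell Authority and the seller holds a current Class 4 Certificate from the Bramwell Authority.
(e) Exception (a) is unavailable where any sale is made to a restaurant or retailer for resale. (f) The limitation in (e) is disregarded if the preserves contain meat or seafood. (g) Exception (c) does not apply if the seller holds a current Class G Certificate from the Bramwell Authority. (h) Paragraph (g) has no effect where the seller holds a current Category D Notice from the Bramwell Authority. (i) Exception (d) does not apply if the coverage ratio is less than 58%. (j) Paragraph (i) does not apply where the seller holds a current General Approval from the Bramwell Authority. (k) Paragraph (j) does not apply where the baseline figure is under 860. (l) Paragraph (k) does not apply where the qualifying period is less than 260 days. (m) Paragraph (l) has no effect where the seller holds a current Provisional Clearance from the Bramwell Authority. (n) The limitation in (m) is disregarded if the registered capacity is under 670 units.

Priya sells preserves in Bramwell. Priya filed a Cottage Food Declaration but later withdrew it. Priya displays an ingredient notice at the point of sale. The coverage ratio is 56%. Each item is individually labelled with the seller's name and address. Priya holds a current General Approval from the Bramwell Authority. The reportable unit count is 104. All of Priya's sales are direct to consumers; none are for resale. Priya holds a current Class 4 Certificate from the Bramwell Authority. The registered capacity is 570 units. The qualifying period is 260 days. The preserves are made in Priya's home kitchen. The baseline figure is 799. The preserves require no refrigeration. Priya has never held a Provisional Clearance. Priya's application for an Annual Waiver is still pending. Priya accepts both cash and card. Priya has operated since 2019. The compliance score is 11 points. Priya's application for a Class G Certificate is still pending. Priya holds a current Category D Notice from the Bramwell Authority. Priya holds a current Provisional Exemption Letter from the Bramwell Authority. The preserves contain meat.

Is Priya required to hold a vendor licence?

Exception (a) fails — the Cottage Food Declaration was withdrawn.
Exception (b) does not apply: there is no Annual Waiver in force.
Exception (c) does not apply: the reportable unit count is 104, not under 81.
Exception (d): a current Provisional Exemption Letter is held; a current Class 4 Certificate is held — every condition holds. However, paragraphs (i)–(n) must be considered: (i) operates against (d): the coverage ratio is 56%, less than the 58% limit. (j) would limit (i) — a current General Approval is held — but (k) sets (j) aside: (k) operates against (j): the baseline figure is 799, under the 860 limit. (l), which would lift (k), does not operate here — the qualifying period is 260 days, not less than 260 days. (d) is therefore removed.
Every exception is unavailable, so the rule governs.

Yes — Priya must hold a vendor licence.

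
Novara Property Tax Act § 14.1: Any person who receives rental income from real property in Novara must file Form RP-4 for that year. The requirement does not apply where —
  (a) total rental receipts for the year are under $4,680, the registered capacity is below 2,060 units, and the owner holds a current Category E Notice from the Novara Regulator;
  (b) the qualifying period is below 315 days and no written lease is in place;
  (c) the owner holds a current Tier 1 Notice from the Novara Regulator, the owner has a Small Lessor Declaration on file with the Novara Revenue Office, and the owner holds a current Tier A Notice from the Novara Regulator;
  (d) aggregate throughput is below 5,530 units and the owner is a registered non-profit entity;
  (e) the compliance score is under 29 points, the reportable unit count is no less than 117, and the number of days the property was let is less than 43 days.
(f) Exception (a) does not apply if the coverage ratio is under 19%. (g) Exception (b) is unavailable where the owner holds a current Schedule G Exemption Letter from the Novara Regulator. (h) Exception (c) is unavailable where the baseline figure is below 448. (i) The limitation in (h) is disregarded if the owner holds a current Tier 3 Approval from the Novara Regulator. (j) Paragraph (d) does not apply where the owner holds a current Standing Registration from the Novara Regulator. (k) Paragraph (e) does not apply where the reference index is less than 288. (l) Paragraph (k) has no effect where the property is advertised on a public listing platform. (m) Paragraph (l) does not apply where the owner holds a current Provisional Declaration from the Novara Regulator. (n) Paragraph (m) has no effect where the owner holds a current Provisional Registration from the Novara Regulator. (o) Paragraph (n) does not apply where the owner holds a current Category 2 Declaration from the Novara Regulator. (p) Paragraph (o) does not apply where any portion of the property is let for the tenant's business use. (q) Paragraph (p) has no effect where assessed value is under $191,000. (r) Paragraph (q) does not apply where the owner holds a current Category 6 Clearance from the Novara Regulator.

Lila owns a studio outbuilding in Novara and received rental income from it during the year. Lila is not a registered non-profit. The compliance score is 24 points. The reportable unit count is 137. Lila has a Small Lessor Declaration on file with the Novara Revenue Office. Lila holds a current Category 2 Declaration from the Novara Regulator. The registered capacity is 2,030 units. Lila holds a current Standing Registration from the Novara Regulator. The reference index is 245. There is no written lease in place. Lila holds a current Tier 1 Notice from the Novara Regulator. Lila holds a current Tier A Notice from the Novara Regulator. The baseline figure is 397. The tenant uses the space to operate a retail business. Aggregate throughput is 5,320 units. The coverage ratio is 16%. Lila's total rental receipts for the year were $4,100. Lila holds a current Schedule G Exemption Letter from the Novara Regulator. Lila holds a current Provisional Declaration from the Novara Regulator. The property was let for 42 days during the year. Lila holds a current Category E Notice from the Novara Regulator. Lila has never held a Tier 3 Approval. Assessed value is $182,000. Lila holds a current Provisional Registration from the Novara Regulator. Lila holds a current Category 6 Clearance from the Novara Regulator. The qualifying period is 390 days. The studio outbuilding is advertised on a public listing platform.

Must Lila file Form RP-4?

Exception (a)'s conditions are all satisfied: total rental receipts for the year are $4,100, under the $4,680 limit; the registered capacity is 2,030 units, below the 2,060 units limit; a current Category E Notice is held. But applying paragraph (f): (f) applies — the coverage ratio is 16%, under the 19% limit. So (a) is unavailable.
Exception (b) requires that the qualifying period is below 315 days; but the qualifying period is 390 days, not below 315 days, so (b) is unavailable.
Exception (c) is satisfied on its face — a current Tier 1 Notice is held; a Small Lessor Declaration is on file; a current Tier A Notice is held. However, paragraphs (h)–(i) must be considered: (h) operates against (c): the baseline figure is 397, below the 448 limit. (i), which would lift (h), is not triggered — there is no Tier 3 Approval in force. So (c) is unavailable.
Exception (d) does not apply: Lila is not a registered non-profit.
Exception (e) is satisfied on its face — the compliance score is 24 points, under the 29 points limit; the reportable unit count is 137, meeting the 117 threshold; the number of days the property was let is 42 days, less than the 43 days limit. Considering the limiting provisions: (k) applies (the reference index is 245, less than the 288 limit), but is displaced by (l): (l) operates — the property is publicly advertised. (m) would limit (l) — a current Provisional Declaration is held — but (n) sets (m) aside: (n) is engaged — a current Provisional Registration is held. (o) would limit (n) — a current Category 2 Declaration is held — but (p) sets (o) aside: (p) operates against (o): the space is let for business use. (q) would limit (p) — assessed value is $182,000, under the $191,000 limit — but (r) sets (q) aside: (r) operates against (q): a current Category 6 Clearance is held. So (e) applies.

No — exception (e) applies; Lila is not required to file Form RP-4.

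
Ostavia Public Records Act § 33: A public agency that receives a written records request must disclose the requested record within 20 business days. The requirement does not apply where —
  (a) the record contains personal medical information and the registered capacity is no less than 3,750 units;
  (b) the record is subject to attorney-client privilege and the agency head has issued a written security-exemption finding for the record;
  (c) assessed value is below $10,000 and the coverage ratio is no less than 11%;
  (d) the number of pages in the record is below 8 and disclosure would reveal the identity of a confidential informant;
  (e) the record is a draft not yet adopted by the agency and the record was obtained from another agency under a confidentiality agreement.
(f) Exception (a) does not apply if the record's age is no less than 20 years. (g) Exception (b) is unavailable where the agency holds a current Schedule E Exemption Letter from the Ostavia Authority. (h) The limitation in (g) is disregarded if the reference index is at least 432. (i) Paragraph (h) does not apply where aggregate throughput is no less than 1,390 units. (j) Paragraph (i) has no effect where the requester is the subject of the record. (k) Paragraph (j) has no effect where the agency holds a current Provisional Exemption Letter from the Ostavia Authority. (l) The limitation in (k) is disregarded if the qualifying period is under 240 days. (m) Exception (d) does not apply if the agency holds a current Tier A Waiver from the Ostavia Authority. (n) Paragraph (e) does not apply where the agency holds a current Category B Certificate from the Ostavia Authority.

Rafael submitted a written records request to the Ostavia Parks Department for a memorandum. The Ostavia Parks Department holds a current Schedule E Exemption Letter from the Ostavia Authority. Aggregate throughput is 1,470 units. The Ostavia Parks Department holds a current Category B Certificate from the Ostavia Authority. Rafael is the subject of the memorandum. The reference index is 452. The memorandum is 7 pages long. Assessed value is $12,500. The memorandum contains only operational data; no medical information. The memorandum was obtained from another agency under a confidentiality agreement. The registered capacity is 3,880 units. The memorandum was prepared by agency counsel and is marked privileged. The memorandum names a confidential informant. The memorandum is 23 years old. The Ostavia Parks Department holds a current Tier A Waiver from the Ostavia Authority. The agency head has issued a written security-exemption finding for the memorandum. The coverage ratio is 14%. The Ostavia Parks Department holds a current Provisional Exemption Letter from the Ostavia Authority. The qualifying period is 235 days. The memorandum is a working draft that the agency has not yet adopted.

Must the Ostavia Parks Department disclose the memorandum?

Exception (a) requires that the record contains personal medical information; but the memorandum contains only operational data, so (a) is unavailable.
Exception (b)'s conditions are all satisfied: the memorandum is privileged; a written security-exemption finding has been issued. Under paragraphs (g)–(l): (g) applies (a current Schedule E Exemption Letter is held), but yields to (h): (h) operates — the reference index is 452, meeting the 432 threshold. (i) would limit (h) — aggregate throughput is 1,470 units, meeting the 1,390 units threshold — but (j) sets (i) aside: (j) is triggered — Rafael is the subject of the memorandum. (k) would limit (j) — a current Provisional Exemption Letter is held — but (l) sets (k) aside: (l) operates — the qualifying period is 235 days, under the 240 days limit. (b) remains available.
Exception (c) fails — assessed value is $12,500, not below $10,000.
Exception (d): the number of pages in the record is 7, below the 8 limit; the memorandum names a confidential informant — every condition holds. Turning to paragraph (m): (m) operates against (d): a current Tier A Waiver is held. (d) is therefore removed.
Exception (e): the memorandum is an unadopted draft; the memorandum was obtained under a confidentiality agreement — every condition holds. However, paragraph (n) must be considered: (n) operates — a current Category B Certificate is held. So (e) is unavailable.

No — exception (b) applies; the Ostavia Parks Department is not required to disclose the memorandum.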